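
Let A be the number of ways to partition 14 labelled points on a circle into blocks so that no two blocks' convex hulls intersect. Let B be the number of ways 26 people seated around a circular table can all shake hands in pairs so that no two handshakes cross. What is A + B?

3417340

The non-crossing partitions of [14] form a lattice of size C_14. So A = C_14 = 2674440.
Non-crossing handshake pairings of 2n people are counted by C_n; 26 people gives n = 13. So B = C_13 = 742900.
A + B = 2674440 + 742900 = 3417340.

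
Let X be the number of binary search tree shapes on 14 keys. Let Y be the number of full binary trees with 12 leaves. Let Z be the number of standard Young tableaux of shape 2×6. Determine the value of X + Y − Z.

2733094

Binary trees (left/right distinguished) on n nodes are counted by C_n; here n = 14. So X = C_14 = 2674440.
Full binary trees with 12 leaves have 12−1 = 11 internal nodes, so there are C_11 of them. So Y = C_11 = 58786.
By the hook-length formula (or a Dyck-path bijection), SYT of shape 2×6 number C_6. So Z = C_6 = 132.
X + Y − Z = 2674440 + 58786 − 132 = 2733094.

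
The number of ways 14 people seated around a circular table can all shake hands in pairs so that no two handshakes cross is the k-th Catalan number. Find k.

7

With 14 = 2·7 people, non-crossing handshake pairings are non-crossing perfect matchings on a circle, counted by C_7.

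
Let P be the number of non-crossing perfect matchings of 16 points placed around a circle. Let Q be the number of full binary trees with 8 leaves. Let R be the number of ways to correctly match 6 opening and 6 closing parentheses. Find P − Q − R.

Non-crossing perfect matchings of 2n points on a circle are counted by C_n; with 16 points, n = 8. So P = C_8 = 1430.
A full binary tree with L leaves has L−1 internal nodes and is counted by C_{L−1}; L = 8 gives C_7. So Q = C_7 = 429.
Balanced strings of n pairs of brackets are counted by C_n; here n = 6. So R = C_6 = 132.
P − Q − R = 1430 − 429 − 132 = 869.

869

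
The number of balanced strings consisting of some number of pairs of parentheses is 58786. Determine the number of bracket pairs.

Balanced strings of n bracket-pairs are counted by C_n, and C_11 = 58786.

11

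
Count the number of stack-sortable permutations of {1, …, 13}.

Stack-sortable permutations are exactly the 231-avoiding ones, counted by C_n; here n = 13.
C_13 = C(26,13)/14 = 10400600/14 = 742900.

742900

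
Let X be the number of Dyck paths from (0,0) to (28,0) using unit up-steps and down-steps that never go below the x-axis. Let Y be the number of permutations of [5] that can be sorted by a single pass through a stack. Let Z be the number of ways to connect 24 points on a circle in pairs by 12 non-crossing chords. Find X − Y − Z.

2466386

A Dyck path with 14 up-steps and 14 down-steps has semilength 14, so there are C_14 of them. So X = C_14 = 2674440.
Stack-sortable permutations are exactly the 231-avoiding ones, counted by C_n; here n = 5. So Y = C_5 = 42.
Pairing 24 circle points by 12 non-crossing chords gives C_12 matchings. So Z = C_12 = 208012.
X − Y − Z = 2674440 − 42 − 208012 = 2466386.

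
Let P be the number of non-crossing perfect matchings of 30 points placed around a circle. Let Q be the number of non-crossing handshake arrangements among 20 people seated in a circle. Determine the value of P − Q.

9678049

Non-crossing perfect matchings of 2n points on a circle are counted by C_n; with 30 points, n = 15. So P = C_15 = 9694845.
Non-crossing handshake pairings of 2n people are counted by C_n; 20 people gives n = 10. So Q = C_10 = 16796.
P − Q = 9694845 − 16796 = 9678049.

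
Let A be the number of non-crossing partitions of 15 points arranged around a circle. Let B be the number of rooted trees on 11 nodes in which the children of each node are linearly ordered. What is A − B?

9678049

The non-crossing partitions of [15] form a lattice of size C_15. So A = C_15 = 9694845.
A rooted plane tree on 11 nodes has 10 edges, and such trees are counted by C_10. So B = C_10 = 16796.
A − B = 9694845 − 16796 = 9678049.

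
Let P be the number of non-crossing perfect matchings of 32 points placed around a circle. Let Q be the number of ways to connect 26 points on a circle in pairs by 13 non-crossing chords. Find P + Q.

Non-crossing perfect matchings of 2n points on a circle are counted by C_n; with 32 points, n = 16. So P = C_16 = 35357670.
Non-crossing perfect matchings of 2n points on a circle are counted by C_n; with 26 points, n = 13. So Q = C_13 = 742900.
P + Q = 35357670 + 742900 = 36100570.

36100570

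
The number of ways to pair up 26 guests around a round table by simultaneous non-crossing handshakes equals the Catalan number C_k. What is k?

13

Non-crossing handshake pairings of 2n people are counted by C_n; 26 people gives n = 13.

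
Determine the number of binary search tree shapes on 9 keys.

4862

There are C_n binary search tree shapes on n keys; with n = 9 that is C_9.
C_9 = 4862.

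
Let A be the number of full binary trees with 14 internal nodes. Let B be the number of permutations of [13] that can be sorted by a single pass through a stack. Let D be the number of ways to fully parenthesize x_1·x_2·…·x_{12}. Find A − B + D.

1990326

Full binary trees with n internal nodes are counted by C_n; here n = 14. So A = C_14 = 2674440.
Stack-sortable permutations are exactly the 231-avoiding ones, counted by C_n; here n = 13. So B = C_13 = 742900.
Parenthesizations of m factors correspond to full binary trees with m leaves, counted by C_{m−1}; m = 12 gives C_11. So D = C_11 = 58786.
A − B + D = 2674440 − 742900 + 58786 = 1990326.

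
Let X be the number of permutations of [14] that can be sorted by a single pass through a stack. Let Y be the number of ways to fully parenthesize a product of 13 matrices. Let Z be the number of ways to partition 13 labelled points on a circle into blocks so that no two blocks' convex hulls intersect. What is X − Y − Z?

Stack-sortable permutations are exactly the 231-avoiding ones, counted by C_n; here n = 14. So X = C_14 = 2674440.
Ways to associate a product of 13 factors correspond to binary trees on 13 leaves, so the count is C_12. So Y = C_12 = 208012.
The non-crossing partitions of [13] form a lattice of size C_13. So Z = C_13 = 742900.
X − Y − Z = 2674440 − 208012 − 742900 = 1723528.

1723528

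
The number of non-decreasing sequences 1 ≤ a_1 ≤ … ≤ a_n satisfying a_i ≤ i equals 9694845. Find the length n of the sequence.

15

Such sub-staircase sequences of length n are counted by C_n; 9694845 = C_15.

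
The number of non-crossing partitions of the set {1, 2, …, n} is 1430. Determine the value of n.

8

Non-crossing partitions of [n] are counted by C_n. The Catalan number equal to 1430 is C_8.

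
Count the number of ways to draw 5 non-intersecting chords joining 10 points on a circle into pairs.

42

Pairing 10 circle points by 5 non-crossing chords gives C_5 matchings.
C_5 = C_4 · 2(2·4+1)/(4+2) = 14 · 18/6 = 42.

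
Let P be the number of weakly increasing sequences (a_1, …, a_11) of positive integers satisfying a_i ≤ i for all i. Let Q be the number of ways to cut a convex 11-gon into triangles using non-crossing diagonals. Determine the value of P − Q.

Weakly increasing sequences with a_i ≤ i biject with Dyck paths of semilength 11, so there are C_11. So P = C_11 = 58786.
A convex 11-gon is triangulated into 9 triangles, and the number of such triangulations is the Catalan number C_{11−2} = C_9. So Q = C_9 = 4862.
P − Q = 58786 − 4862 = 53924.

53924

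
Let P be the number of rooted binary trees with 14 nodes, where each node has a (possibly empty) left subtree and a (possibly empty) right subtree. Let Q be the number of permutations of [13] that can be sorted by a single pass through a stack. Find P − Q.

1931540

Binary trees (left/right distinguished) on n nodes are counted by C_n; here n = 14. So P = C_14 = 2674440.
Stack-sortable permutations are exactly the 231-avoiding ones, counted by C_n; here n = 13. So Q = C_13 = 742900.
P − Q = 2674440 − 742900 = 1931540.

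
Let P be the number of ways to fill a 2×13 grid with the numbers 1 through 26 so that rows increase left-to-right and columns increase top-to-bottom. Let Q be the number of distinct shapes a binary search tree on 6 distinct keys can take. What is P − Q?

742768

Standard Young tableaux of shape 2×n are counted by C_n; here n = 13. So P = C_13 = 742900.
There are C_n binary search tree shapes on n keys; with n = 6 that is C_6. So Q = C_6 = 132.
P − Q = 742900 − 132 = 742768.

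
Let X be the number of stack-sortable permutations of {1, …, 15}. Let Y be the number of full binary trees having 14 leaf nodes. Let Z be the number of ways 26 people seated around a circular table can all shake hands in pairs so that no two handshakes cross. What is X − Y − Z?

By Knuth's characterisation, the stack-sortable permutations of length 15 are the 231-avoiders, numbering C_15. So X = C_15 = 9694845.
Full binary trees with 14 leaves have 14−1 = 13 internal nodes, so there are C_13 of them. So Y = C_13 = 742900.
With 26 = 2·13 people, non-crossing handshake pairings are non-crossing perfect matchings on a circle, counted by C_13. So Z = C_13 = 742900.
X − Y − Z = 9694845 − 742900 − 742900 = 8209045.

8209045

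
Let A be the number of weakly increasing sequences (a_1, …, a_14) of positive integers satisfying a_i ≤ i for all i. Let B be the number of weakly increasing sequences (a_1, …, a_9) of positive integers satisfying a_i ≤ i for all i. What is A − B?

Such sub-staircase sequences of length n are counted by C_n; here n = 14. So A = C_14 = 2674440.
Such sub-staircase sequences of length n are counted by C_n; here n = 9. So B = C_9 = 4862.
A − B = 2674440 − 4862 = 2669578.

2669578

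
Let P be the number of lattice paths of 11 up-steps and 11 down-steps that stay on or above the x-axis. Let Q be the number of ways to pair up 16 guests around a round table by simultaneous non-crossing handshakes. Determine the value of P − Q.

Dyck paths of semilength n (length 2n) are counted by C_n; here n = 11. So P = C_11 = 58786.
With 16 = 2·8 people, non-crossing handshake pairings are non-crossing perfect matchings on a circle, counted by C_8. So Q = C_8 = 1430.
P − Q = 58786 − 1430 = 57356.

57356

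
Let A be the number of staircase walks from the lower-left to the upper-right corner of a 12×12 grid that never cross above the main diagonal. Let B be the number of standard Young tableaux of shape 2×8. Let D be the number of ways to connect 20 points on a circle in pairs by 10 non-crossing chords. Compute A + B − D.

192646

Sub-diagonal monotone paths from (0,0) to (12,12) biject with Dyck paths of semilength 12, giving C_12. So A = C_12 = 208012.
By the hook-length formula (or a Dyck-path bijection), SYT of shape 2×8 number C_8. So B = C_8 = 1430.
Pairing 20 circle points by 10 non-crossing chords gives C_10 matchings. So D = C_10 = 16796.
A + B − D = 208012 + 1430 − 16796 = 192646.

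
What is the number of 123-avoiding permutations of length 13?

Permutations of [n] avoiding any single length-3 pattern are counted by C_n; here n = 13.
C_13 = C_12 · 2(2·12+1)/(12+2) = 208012 · 50/14 = 742900.

742900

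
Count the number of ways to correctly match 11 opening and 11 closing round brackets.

Balanced strings of n pairs of brackets are counted by C_n; here n = 11.
C_11 = 58786.

58786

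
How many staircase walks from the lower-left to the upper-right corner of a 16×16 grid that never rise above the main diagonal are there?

Monotone paths in an n×n grid that stay weakly below the diagonal are counted by C_n; here n = 16.
C_16 = 35357670.

35357670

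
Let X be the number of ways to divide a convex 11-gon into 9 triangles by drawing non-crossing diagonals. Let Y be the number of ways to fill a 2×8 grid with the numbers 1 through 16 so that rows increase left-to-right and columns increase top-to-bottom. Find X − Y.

Triangulations of a convex m-gon are counted by C_{m−2}; with m = 11 this is C_9. So X = C_9 = 4862.
By the hook-length formula (or a Dyck-path bijection), SYT of shape 2×8 number C_8. So Y = C_8 = 1430.
X − Y = 4862 − 1430 = 3432.

3432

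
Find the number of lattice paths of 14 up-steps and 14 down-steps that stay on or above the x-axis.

2674440

Paths of 14 up- and 14 down-steps that never dip below the axis are Dyck paths; their count is C_14.
C_14 = C(28,14)/15 = 40116600/15 = 2674440.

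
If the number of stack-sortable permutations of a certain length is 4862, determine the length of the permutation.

9

Stack-sortable permutations of [n] are counted by C_n, and C_9 = 4862.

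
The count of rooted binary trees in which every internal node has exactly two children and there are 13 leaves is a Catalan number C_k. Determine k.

Full binary trees with 13 leaves have 13−1 = 12 internal nodes, so there are C_12 of them.

12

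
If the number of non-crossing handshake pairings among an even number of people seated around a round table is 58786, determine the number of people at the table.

Non-crossing handshake pairings of 2n people are counted by C_n. Since C_11 = 58786, the index is 11.
So n = 11, and there are 2n = 22 people.

22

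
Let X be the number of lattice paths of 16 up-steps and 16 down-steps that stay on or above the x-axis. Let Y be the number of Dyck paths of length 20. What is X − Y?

35340874

Paths of 16 up- and 16 down-steps that never dip below the axis are Dyck paths; their count is C_16. So X = C_16 = 35357670.
A Dyck path with 10 up-steps and 10 down-steps has semilength 10, so there are C_10 of them. So Y = C_10 = 16796.
X − Y = 35357670 − 16796 = 35340874.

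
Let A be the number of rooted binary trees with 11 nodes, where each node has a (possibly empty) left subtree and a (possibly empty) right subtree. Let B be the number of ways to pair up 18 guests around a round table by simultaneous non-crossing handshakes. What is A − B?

Rooted binary trees with 11 nodes (each child slot possibly empty) number C_11. So A = C_11 = 58786.
With 18 = 2·9 people, non-crossing handshake pairings are non-crossing perfect matchings on a circle, counted by C_9. So B = C_9 = 4862.
A − B = 58786 − 4862 = 53924.

53924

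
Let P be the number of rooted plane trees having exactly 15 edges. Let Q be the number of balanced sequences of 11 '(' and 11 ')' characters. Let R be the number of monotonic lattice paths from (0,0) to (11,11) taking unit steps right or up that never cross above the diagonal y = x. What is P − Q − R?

9577273

Rooted ordered trees with n edges are counted by C_n; here n = 15. So P = C_15 = 9694845.
A balanced arrangement of 11 bracket pairs is a Dyck word of semilength 11, so the count is C_11. So Q = C_11 = 58786.
Monotone paths in an n×n grid that stay weakly below the diagonal are counted by C_n; here n = 11. So R = C_11 = 58786.
P − Q − R = 9694845 − 58786 − 58786 = 9577273.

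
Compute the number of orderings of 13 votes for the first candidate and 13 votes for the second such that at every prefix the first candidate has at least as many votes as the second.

742900

Reading a vote for the leader as '(' and for the other as ')' turns such a sequence into a balanced string of 13 pairs, so the count is C_13.
C_13 = C(26,13)/14 = 10400600/14 = 742900.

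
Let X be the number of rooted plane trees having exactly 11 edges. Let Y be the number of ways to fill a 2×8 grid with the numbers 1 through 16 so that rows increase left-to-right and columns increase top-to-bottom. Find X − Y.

A rooted plane tree with 11 edges has 12 nodes, and the count is C_11. So X = C_11 = 58786.
By the hook-length formula (or a Dyck-path bijection), SYT of shape 2×8 number C_8. So Y = C_8 = 1430.
X − Y = 58786 − 1430 = 57356.

57356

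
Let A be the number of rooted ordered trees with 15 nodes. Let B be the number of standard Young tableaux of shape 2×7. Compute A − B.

2674011

Rooted ordered (plane) trees on m nodes have m−1 edges and are counted by C_{m−1}; m = 15 gives C_14. So A = C_14 = 2674440.
Standard Young tableaux of shape 2×n are counted by C_n; here n = 7. So B = C_7 = 429.
A − B = 2674440 − 429 = 2674011.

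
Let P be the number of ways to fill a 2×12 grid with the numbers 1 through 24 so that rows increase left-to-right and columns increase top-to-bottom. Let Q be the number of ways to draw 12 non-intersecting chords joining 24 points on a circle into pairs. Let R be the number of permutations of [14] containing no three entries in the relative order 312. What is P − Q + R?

2674440

By the hook-length formula (or a Dyck-path bijection), SYT of shape 2×12 number C_12. So P = C_12 = 208012.
Non-crossing perfect matchings of 2n points on a circle are counted by C_n; with 24 points, n = 12. So Q = C_12 = 208012.
For any fixed pattern of length 3, the pattern-avoiding permutations of [14] number C_14. So R = C_14 = 2674440.
P − Q + R = 208012 − 208012 + 2674440 = 2674440.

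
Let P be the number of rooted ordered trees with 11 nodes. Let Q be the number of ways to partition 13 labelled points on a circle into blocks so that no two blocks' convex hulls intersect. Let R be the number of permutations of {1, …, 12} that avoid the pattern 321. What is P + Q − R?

551684

Rooted ordered (plane) trees on m nodes have m−1 edges and are counted by C_{m−1}; m = 11 gives C_10. So P = C_10 = 16796.
The non-crossing partitions of [13] form a lattice of size C_13. So Q = C_13 = 742900.
Permutations of [n] avoiding any single length-3 pattern are counted by C_n; here n = 12. So R = C_12 = 208012.
P + Q − R = 16796 + 742900 − 208012 = 551684.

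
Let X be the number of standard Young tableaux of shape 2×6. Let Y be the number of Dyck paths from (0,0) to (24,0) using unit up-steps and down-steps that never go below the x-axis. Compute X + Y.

208144

Standard Young tableaux of shape 2×n are counted by C_n; here n = 6. So X = C_6 = 132.
Paths of 12 up- and 12 down-steps that never dip below the axis are Dyck paths; their count is C_12. So Y = C_12 = 208012.
X + Y = 132 + 208012 = 208144.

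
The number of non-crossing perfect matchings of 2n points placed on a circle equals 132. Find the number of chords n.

Non-crossing pairings of 2n points on a circle are counted by C_n; 132 = C_6.

6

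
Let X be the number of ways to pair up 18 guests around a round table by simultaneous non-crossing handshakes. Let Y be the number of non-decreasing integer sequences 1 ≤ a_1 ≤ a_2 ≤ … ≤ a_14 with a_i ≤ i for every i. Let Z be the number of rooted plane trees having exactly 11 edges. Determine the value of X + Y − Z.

2620516

With 18 = 2·9 people, non-crossing handshake pairings are non-crossing perfect matchings on a circle, counted by C_9. So X = C_9 = 4862.
Weakly increasing sequences with a_i ≤ i biject with Dyck paths of semilength 14, so there are C_14. So Y = C_14 = 2674440.
Rooted ordered trees with n edges are counted by C_n; here n = 11. So Z = C_11 = 58786.
X + Y − Z = 4862 + 2674440 − 58786 = 2620516.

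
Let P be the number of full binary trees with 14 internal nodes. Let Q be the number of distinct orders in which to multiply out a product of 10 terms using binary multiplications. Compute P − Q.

2669578

Full binary trees with n internal nodes are counted by C_n; here n = 14. So P = C_14 = 2674440.
Ways to associate a product of 10 factors correspond to binary trees on 10 leaves, so the count is C_9. So Q = C_9 = 4862.
P − Q = 2674440 − 4862 = 2669578.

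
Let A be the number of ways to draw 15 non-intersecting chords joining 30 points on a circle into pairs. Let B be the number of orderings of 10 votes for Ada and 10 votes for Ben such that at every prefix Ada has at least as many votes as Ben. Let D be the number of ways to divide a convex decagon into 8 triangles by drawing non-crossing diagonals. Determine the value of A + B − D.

Non-crossing perfect matchings of 2n points on a circle are counted by C_n; with 30 points, n = 15. So A = C_15 = 9694845.
Reading a vote for the leader as '(' and for the other as ')' turns such a sequence into a balanced string of 10 pairs, so the count is C_10. So B = C_10 = 16796.
The number of triangulations of a 10-gon is the Catalan number C_8 (index = sides − 2). So D = C_8 = 1430.
A + B − D = 9694845 + 16796 − 1430 = 9710211.

9710211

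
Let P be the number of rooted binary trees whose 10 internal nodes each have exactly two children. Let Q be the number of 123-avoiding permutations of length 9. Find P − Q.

11934

The number of full binary trees on 10 internal nodes is the Catalan number C_10. So P = C_10 = 16796.
For any fixed pattern of length 3, the pattern-avoiding permutations of [9] number C_9. So Q = C_9 = 4862.
P − Q = 16796 − 4862 = 11934.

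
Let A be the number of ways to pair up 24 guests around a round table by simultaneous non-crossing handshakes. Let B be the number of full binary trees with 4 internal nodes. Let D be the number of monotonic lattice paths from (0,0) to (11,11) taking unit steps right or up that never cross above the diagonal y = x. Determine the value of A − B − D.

149212

Non-crossing handshake pairings of 2n people are counted by C_n; 24 people gives n = 12. So A = C_12 = 208012.
The number of full binary trees on 4 internal nodes is the Catalan number C_4. So B = C_4 = 14.
Monotone paths in an n×n grid that stay weakly below the diagonal are counted by C_n; here n = 11. So D = C_11 = 58786.
A − B − D = 208012 − 14 − 58786 = 149212.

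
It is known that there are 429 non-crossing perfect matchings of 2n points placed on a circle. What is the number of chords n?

Non-crossing pairings of 2n points on a circle are counted by C_n, and C_7 = 429.

7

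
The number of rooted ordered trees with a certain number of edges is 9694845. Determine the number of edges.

15

Rooted ordered trees with n edges are counted by C_n, and C_15 = 9694845.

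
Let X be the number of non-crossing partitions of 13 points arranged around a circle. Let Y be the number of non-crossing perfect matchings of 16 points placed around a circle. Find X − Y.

Non-crossing partitions of an n-element set are counted by C_n; here n = 13. So X = C_13 = 742900.
Non-crossing perfect matchings of 2n points on a circle are counted by C_n; with 16 points, n = 8. So Y = C_8 = 1430.
X − Y = 742900 − 1430 = 741470.

741470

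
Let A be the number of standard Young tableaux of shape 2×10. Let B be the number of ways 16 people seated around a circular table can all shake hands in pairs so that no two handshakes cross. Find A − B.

By the hook-length formula (or a Dyck-path bijection), SYT of shape 2×10 number C_10. So A = C_10 = 16796.
With 16 = 2·8 people, non-crossing handshake pairings are non-crossing perfect matchings on a circle, counted by C_8. So B = C_8 = 1430.
A − B = 16796 − 1430 = 15366.

15366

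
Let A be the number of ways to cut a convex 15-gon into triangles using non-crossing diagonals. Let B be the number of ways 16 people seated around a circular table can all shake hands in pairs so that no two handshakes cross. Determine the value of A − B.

The number of triangulations of a 15-gon is the Catalan number C_13 (index = sides − 2). So A = C_13 = 742900.
With 16 = 2·8 people, non-crossing handshake pairings are non-crossing perfect matchings on a circle, counted by C_8. So B = C_8 = 1430.
A − B = 742900 − 1430 = 741470.

741470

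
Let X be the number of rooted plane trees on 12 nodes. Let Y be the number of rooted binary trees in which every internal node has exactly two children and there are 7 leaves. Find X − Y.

A rooted plane tree on 12 nodes has 11 edges, and such trees are counted by C_11. So X = C_11 = 58786.
A full binary tree with L leaves has L−1 internal nodes and is counted by C_{L−1}; L = 7 gives C_6. So Y = C_6 = 132.
X − Y = 58786 − 132 = 58654.

58654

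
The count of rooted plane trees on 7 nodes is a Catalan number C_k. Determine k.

6

A rooted plane tree on 7 nodes has 6 edges, and such trees are counted by C_6.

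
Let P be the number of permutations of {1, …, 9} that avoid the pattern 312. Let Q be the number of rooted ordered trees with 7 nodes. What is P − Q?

4730

For any fixed pattern of length 3, the pattern-avoiding permutations of [9] number C_9. So P = C_9 = 4862.
A rooted plane tree on 7 nodes has 6 edges, and such trees are counted by C_6. So Q = C_6 = 132.
P − Q = 4862 − 132 = 4730.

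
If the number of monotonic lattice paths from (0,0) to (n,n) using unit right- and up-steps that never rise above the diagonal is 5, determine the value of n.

Such diagonal-avoiding paths in an n×n grid are counted by C_n, and C_3 = 5.

3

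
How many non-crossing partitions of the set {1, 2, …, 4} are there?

14

The non-crossing partitions of [4] form a lattice of size C_4.
C_4 = 14.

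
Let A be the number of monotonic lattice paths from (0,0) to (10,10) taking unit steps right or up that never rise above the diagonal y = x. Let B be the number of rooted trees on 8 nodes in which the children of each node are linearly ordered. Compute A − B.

Sub-diagonal monotone paths from (0,0) to (10,10) biject with Dyck paths of semilength 10, giving C_10. So A = C_10 = 16796.
A rooted plane tree on 8 nodes has 7 edges, and such trees are counted by C_7. So B = C_7 = 429.
A − B = 16796 − 429 = 16367.

16367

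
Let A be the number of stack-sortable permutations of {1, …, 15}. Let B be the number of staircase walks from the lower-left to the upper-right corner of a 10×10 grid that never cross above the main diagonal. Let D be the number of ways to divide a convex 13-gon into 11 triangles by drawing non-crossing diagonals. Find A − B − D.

9619263

By Knuth's characterisation, the stack-sortable permutations of length 15 are the 231-avoiders, numbering C_15. So A = C_15 = 9694845.
Sub-diagonal monotone paths from (0,0) to (10,10) biject with Dyck paths of semilength 10, giving C_10. So B = C_10 = 16796.
The number of triangulations of a 13-gon is the Catalan number C_11 (index = sides − 2). So D = C_11 = 58786.
A − B − D = 9694845 − 16796 − 58786 = 9619263.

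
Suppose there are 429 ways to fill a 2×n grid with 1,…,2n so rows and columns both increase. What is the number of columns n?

7

Standard Young tableaux of shape 2×n are counted by C_n; 429 = C_7.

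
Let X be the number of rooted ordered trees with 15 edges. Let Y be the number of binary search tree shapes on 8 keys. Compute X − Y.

A rooted plane tree with 15 edges has 16 nodes, and the count is C_15. So X = C_15 = 9694845.
Binary trees (left/right distinguished) on n nodes are counted by C_n; here n = 8. So Y = C_8 = 1430.
X − Y = 9694845 − 1430 = 9693415.

9693415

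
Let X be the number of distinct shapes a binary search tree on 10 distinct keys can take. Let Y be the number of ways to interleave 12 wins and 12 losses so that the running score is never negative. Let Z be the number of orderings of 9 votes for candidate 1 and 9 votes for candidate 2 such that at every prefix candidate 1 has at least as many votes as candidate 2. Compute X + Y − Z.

There are C_n binary search tree shapes on n keys; with n = 10 that is C_10. So X = C_10 = 16796.
Ballot sequences with n votes each where one side never trails are Dyck words, counted by C_n; here n = 12. So Y = C_12 = 208012.
Reading a vote for the leader as '(' and for the other as ')' turns such a sequence into a balanced string of 9 pairs, so the count is C_9. So Z = C_9 = 4862.
X + Y − Z = 16796 + 208012 − 4862 = 219946.

219946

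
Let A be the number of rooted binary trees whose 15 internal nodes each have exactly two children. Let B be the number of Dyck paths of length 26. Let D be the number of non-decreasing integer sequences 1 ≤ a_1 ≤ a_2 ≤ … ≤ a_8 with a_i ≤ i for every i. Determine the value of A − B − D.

8950515

Full binary trees with n internal nodes are counted by C_n; here n = 15. So A = C_15 = 9694845.
Paths of 13 up- and 13 down-steps that never dip below the axis are Dyck paths; their count is C_13. So B = C_13 = 742900.
Such sub-staircase sequences of length n are counted by C_n; here n = 8. So D = C_8 = 1430.
A − B − D = 9694845 − 742900 − 1430 = 8950515.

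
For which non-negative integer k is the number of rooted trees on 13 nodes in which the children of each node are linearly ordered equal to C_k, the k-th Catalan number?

A rooted plane tree on 13 nodes has 12 edges, and such trees are counted by C_12.

12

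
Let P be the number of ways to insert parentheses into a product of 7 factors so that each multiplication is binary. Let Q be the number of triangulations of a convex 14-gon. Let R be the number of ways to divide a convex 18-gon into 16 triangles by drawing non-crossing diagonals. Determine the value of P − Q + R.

35149790

Bracketing 7 factors into binary products is counted by C_{7−1} = C_6. So P = C_6 = 132.
A convex 14-gon is triangulated into 12 triangles, and the number of such triangulations is the Catalan number C_{14−2} = C_12. So Q = C_12 = 208012.
The number of triangulations of an 18-gon is the Catalan number C_16 (index = sides − 2). So R = C_16 = 35357670.
P − Q + R = 132 − 208012 + 35357670 = 35149790.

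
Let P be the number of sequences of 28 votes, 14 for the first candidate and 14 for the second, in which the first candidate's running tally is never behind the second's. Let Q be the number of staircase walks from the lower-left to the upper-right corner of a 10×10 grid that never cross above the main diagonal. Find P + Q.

Reading a vote for the leader as '(' and for the other as ')' turns such a sequence into a balanced string of 14 pairs, so the count is C_14. So P = C_14 = 2674440.
Monotone paths in an n×n grid that stay weakly below the diagonal are counted by C_n; here n = 10. So Q = C_10 = 16796.
P + Q = 2674440 + 16796 = 2691236.

2691236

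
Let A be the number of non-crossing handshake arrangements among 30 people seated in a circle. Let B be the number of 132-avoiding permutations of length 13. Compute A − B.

Non-crossing handshake pairings of 2n people are counted by C_n; 30 people gives n = 15. So A = C_15 = 9694845.
For any fixed pattern of length 3, the pattern-avoiding permutations of [13] number C_13. So B = C_13 = 742900.
A − B = 9694845 − 742900 = 8951945.

8951945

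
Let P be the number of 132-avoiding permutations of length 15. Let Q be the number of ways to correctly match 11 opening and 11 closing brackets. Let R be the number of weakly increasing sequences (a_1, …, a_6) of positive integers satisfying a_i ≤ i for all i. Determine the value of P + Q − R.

For any fixed pattern of length 3, the pattern-avoiding permutations of [15] number C_15. So P = C_15 = 9694845.
A balanced arrangement of 11 bracket pairs is a Dyck word of semilength 11, so the count is C_11. So Q = C_11 = 58786.
Weakly increasing sequences with a_i ≤ i biject with Dyck paths of semilength 6, so there are C_6. So R = C_6 = 132.
P + Q − R = 9694845 + 58786 − 132 = 9753499.

9753499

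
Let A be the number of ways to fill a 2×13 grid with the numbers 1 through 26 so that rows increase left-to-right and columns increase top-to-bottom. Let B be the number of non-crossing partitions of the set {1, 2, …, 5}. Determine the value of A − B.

742858

By the hook-length formula (or a Dyck-path bijection), SYT of shape 2×13 number C_13. So A = C_13 = 742900.
Non-crossing partitions of an n-element set are counted by C_n; here n = 5. So B = C_5 = 42.
A − B = 742900 − 42 = 742858.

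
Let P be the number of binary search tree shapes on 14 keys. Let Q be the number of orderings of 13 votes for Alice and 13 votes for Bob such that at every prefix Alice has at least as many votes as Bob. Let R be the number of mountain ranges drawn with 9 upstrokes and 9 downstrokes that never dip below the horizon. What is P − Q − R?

1926678

Binary trees (left/right distinguished) on n nodes are counted by C_n; here n = 14. So P = C_14 = 2674440.
Ballot sequences with n votes each where one side never trails are Dyck words, counted by C_n; here n = 13. So Q = C_13 = 742900.
Dyck paths of semilength n (length 2n) are counted by C_n; here n = 9. So R = C_9 = 4862.
P − Q − R = 2674440 − 742900 − 4862 = 1926678.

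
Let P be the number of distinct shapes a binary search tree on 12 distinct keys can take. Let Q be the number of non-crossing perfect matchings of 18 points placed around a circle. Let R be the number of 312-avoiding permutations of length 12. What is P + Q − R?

Rooted binary trees with 12 nodes (each child slot possibly empty) number C_12. So P = C_12 = 208012.
Non-crossing perfect matchings of 2n points on a circle are counted by C_n; with 18 points, n = 9. So Q = C_9 = 4862.
For any fixed pattern of length 3, the pattern-avoiding permutations of [12] number C_12. So R = C_12 = 208012.
P + Q − R = 208012 + 4862 − 208012 = 4862.

4862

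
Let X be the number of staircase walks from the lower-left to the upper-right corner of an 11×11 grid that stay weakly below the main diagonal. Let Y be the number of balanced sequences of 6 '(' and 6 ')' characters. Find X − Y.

Monotone paths in an n×n grid that stay weakly below the diagonal are counted by C_n; here n = 11. So X = C_11 = 58786.
With 6 pairs the number of balanced bracket strings is the Catalan number C_6. So Y = C_6 = 132.
X − Y = 58786 − 132 = 58654.

58654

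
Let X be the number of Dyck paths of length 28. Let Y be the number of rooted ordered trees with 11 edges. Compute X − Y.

2615654

Dyck paths of semilength n (length 2n) are counted by C_n; here n = 14. So X = C_14 = 2674440.
A rooted plane tree with 11 edges has 12 nodes, and the count is C_11. So Y = C_11 = 58786.
X − Y = 2674440 − 58786 = 2615654.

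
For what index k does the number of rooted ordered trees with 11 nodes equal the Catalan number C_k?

Rooted ordered (plane) trees on m nodes have m−1 edges and are counted by C_{m−1}; m = 11 gives C_10.

10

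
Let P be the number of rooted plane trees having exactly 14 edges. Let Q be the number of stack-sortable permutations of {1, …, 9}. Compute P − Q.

Rooted ordered trees with n edges are counted by C_n; here n = 14. So P = C_14 = 2674440.
Stack-sortable permutations are exactly the 231-avoiding ones, counted by C_n; here n = 9. So Q = C_9 = 4862.
P − Q = 2674440 − 4862 = 2669578.

2669578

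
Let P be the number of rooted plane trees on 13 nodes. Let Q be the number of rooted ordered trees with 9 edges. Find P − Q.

203150

Rooted ordered (plane) trees on m nodes have m−1 edges and are counted by C_{m−1}; m = 13 gives C_12. So P = C_12 = 208012.
A rooted plane tree with 9 edges has 10 nodes, and the count is C_9. So Q = C_9 = 4862.
P − Q = 208012 − 4862 = 203150.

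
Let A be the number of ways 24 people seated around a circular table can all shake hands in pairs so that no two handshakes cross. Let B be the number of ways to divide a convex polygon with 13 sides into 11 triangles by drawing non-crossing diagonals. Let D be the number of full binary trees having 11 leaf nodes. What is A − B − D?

132430

With 24 = 2·12 people, non-crossing handshake pairings are non-crossing perfect matchings on a circle, counted by C_12. So A = C_12 = 208012.
The number of triangulations of a 13-gon is the Catalan number C_11 (index = sides − 2). So B = C_11 = 58786.
A full binary tree with L leaves has L−1 internal nodes and is counted by C_{L−1}; L = 11 gives C_10. So D = C_10 = 16796.
A − B − D = 208012 − 58786 − 16796 = 132430.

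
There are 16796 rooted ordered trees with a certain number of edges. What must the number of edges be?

10

Rooted ordered trees with n edges are counted by C_n. Since C_10 = 16796, the index is 10.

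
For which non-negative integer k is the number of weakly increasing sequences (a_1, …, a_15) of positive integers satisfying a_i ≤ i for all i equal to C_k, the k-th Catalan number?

Such sub-staircase sequences of length n are counted by C_n; here n = 15.

15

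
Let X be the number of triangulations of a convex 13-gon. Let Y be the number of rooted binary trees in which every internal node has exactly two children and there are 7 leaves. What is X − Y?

A convex 13-gon is triangulated into 11 triangles, and the number of such triangulations is the Catalan number C_{13−2} = C_11. So X = C_11 = 58786.
Full binary trees with 7 leaves have 7−1 = 6 internal nodes, so there are C_6 of them. So Y = C_6 = 132.
X − Y = 58786 − 132 = 58654.

58654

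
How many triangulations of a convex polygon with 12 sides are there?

Triangulations of a convex m-gon are counted by C_{m−2}; with m = 12 this is C_10.
C_10 = C(20,10)/11 = 184756/11 = 16796.

16796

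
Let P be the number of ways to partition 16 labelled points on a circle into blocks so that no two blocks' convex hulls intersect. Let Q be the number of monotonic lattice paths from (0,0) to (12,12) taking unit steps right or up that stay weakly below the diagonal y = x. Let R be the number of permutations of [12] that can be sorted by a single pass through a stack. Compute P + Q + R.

35773694

Non-crossing partitions of an n-element set are counted by C_n; here n = 16. So P = C_16 = 35357670.
Monotone paths in an n×n grid that stay weakly below the diagonal are counted by C_n; here n = 12. So Q = C_12 = 208012.
By Knuth's characterisation, the stack-sortable permutations of length 12 are the 231-avoiders, numbering C_12. So R = C_12 = 208012.
P + Q + R = 35357670 + 208012 + 208012 = 35773694.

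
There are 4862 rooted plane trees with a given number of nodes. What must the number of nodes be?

Rooted ordered trees on m nodes are counted by C_{m−1}, and C_9 = 4862.
So the index is 9, and the number of nodes is 9 + 1 = 10.

10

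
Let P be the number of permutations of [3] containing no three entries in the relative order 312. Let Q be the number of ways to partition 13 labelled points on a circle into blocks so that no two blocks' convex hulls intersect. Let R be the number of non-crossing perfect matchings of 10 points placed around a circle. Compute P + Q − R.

742863

For any fixed pattern of length 3, the pattern-avoiding permutations of [3] number C_3. So P = C_3 = 5.
Non-crossing partitions of an n-element set are counted by C_n; here n = 13. So Q = C_13 = 742900.
Pairing 10 circle points by 5 non-crossing chords gives C_5 matchings. So R = C_5 = 42.
P + Q − R = 5 + 742900 − 42 = 742863.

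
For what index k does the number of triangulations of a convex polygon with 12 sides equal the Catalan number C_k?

Triangulations of a convex m-gon are counted by C_{m−2}; with m = 12 this is C_10.

10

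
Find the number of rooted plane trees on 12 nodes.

Rooted ordered (plane) trees on m nodes have m−1 edges and are counted by C_{m−1}; m = 12 gives C_11.
C_11 = C(22,11)/12 = 705432/12 = 58786.

58786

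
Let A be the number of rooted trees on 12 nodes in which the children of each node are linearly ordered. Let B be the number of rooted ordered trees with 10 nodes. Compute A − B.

Rooted ordered (plane) trees on m nodes have m−1 edges and are counted by C_{m−1}; m = 12 gives C_11. So A = C_11 = 58786.
A rooted plane tree on 10 nodes has 9 edges, and such trees are counted by C_9. So B = C_9 = 4862.
A − B = 58786 − 4862 = 53924.

53924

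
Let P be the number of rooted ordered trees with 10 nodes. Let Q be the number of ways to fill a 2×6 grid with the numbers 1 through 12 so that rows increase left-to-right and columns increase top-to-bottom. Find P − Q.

4730

Rooted ordered (plane) trees on m nodes have m−1 edges and are counted by C_{m−1}; m = 10 gives C_9. So P = C_9 = 4862.
By the hook-length formula (or a Dyck-path bijection), SYT of shape 2×6 number C_6. So Q = C_6 = 132.
P − Q = 4862 − 132 = 4730.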